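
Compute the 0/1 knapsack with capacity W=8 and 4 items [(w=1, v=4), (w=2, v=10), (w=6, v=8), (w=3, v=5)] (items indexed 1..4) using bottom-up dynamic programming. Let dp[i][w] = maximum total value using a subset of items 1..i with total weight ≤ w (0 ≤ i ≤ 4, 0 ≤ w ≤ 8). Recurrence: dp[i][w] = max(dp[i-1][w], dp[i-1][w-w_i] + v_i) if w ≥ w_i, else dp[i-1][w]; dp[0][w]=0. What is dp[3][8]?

i\w   0   1   2   3   4   5   6   7   8
  0   0   0   0   0   0   0   0   0   0
  1   0   4   4   4   4   4   4   4   4
  2   0   4  10  14  14  14  14  14  14
  3   0   4  10  14  14  14  14  14  18
  4   0   4  10  14  14  15  19  19  19

18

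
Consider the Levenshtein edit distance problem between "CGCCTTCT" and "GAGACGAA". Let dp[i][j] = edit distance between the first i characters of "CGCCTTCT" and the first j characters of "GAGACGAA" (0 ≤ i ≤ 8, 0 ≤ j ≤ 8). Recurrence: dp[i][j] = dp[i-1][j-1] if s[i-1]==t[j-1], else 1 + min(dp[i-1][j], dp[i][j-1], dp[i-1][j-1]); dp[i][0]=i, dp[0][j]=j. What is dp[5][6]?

   ''  G  A  G  A  C  G  A  A
''  0  1  2  3  4  5  6  7  8
 C  1  1  2  3  4  4  5  6  7
 G  2  1  2  2  3  4  4  5  6
 C  3  2  2  3  3  3  4  5  6
 C  4  3  3  3  4  3  4  5  6
 T  5  4  4  4  4  4  4  5  6
 T  6  5  5  5  5  5  5  5  6
 C  7  6  6  6  6  5  6  6  6
 T  8  7  7  7  7  6  6  7  7

4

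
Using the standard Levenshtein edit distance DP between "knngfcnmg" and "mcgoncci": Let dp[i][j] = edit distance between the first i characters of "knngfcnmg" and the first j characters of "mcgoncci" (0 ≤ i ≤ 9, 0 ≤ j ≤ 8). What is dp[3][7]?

6

   ''  m  c  g  o  n  c  c  i
''  0  1  2  3  4  5  6  7  8
 k  1  1  2  3  4  5  6  7  8
 n  2  2  2  3  4  4  5  6  7
 n  3  3  3  3  4  4  5  6  7
 g  4  4  4  3  4  5  5  6  7
 f  5  5  5  4  4  5  6  6  7
 c  6  6  5  5  5  5  5  6  7
 n  7  7  6  6  6  5  6  6  7
 m  8  7  7  7  7  6  6  7  7
 g  9  8  8  7  8  7  7  7  8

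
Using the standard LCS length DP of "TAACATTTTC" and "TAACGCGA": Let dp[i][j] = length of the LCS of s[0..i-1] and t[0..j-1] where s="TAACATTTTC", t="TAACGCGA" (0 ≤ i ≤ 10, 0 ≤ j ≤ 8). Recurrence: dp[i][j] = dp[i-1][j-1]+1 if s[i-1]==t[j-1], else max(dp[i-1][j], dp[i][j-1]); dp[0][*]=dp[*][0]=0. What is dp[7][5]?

   ''  T  A  A  C  G  C  G  A
''  0  0  0  0  0  0  0  0  0
 T  0  1  1  1  1  1  1  1  1
 A  0  1  2  2  2  2  2  2  2
 A  0  1  2  3  3  3  3  3  3
 C  0  1  2  3  4  4  4  4  4
 A  0  1  2  3  4  4  4  4  5
 T  0  1  2  3  4  4  4  4  5
 T  0  1  2  3  4  4  4  4  5
 T  0  1  2  3  4  4  4  4  5
 T  0  1  2  3  4  4  4  4  5
 C  0  1  2  3  4  4  5  5  5

4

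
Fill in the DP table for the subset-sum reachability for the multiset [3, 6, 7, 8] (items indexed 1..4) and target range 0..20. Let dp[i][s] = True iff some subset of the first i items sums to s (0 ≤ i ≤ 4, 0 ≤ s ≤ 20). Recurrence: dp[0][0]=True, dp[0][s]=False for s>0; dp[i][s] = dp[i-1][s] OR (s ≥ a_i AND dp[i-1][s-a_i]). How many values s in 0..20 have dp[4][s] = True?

14

i\s   0   1   2   3   4   5   6   7   8   9  10  11  12  13  14  15  16  17  18  19  20
  0   T   F   F   F   F   F   F   F   F   F   F   F   F   F   F   F   F   F   F   F   F
  1   T   F   F   T   F   F   F   F   F   F   F   F   F   F   F   F   F   F   F   F   F
  2   T   F   F   T   F   F   T   F   F   T   F   F   F   F   F   F   F   F   F   F   F
  3   T   F   F   T   F   F   T   T   F   T   T   F   F   T   F   F   T   F   F   F   F
  4   T   F   F   T   F   F   T   T   T   T   T   T   F   T   T   T   T   T   T   F   F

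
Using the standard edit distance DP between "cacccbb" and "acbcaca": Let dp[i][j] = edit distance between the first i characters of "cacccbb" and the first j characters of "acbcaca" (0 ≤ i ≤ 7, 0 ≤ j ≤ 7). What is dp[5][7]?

   ''  a  c  b  c  a  c  a
''  0  1  2  3  4  5  6  7
 c  1  1  1  2  3  4  5  6
 a  2  1  2  2  3  3  4  5
 c  3  2  1  2  2  3  3  4
 c  4  3  2  2  2  3  3  4
 c  5  4  3  3  2  3  3  4
 b  6  5  4  3  3  3  4  4
 b  7  6  5  4  4  4  4  5

4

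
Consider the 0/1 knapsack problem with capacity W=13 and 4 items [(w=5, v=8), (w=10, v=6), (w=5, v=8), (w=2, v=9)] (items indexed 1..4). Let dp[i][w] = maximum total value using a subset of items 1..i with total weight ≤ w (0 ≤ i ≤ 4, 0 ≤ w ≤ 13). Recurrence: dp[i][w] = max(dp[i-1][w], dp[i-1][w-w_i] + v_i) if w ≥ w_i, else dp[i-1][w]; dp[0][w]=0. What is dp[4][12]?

25

i\w   0   1   2   3   4   5   6   7   8   9  10  11  12  13
  0   0   0   0   0   0   0   0   0   0   0   0   0   0   0
  1   0   0   0   0   0   8   8   8   8   8   8   8   8   8
  2   0   0   0   0   0   8   8   8   8   8   8   8   8   8
  3   0   0   0   0   0   8   8   8   8   8  16  16  16  16
  4   0   0   9   9   9   9   9  17  17  17  17  17  25  25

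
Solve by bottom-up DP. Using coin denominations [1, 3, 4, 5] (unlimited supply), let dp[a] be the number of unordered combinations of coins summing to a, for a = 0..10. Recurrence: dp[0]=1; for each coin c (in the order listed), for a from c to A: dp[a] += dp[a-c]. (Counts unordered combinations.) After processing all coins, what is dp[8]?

after  coin     0     1     2     3     4     5     6     7     8     9    10
          1     1     1     1     1     1     1     1     1     1     1     1
          3     1     1     1     2     2     2     3     3     3     4     4
          4     1     1     1     2     3     3     4     5     6     7     8
          5     1     1     1     2     3     4     5     6     8    10    12

8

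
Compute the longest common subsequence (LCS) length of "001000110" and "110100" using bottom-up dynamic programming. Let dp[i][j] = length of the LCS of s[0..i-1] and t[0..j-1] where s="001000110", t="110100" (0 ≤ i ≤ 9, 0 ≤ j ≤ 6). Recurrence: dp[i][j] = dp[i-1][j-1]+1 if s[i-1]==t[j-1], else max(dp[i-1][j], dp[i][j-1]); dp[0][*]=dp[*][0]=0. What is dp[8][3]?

2

   ''  1  1  0  1  0  0
''  0  0  0  0  0  0  0
 0  0  0  0  1  1  1  1
 0  0  0  0  1  1  2  2
 1  0  1  1  1  2  2  2
 0  0  1  1  2  2  3  3
 0  0  1  1  2  2  3  4
 0  0  1  1  2  2  3  4
 1  0  1  2  2  3  3  4
 1  0  1  2  2  3  3  4
 0  0  1  2  3  3  4  4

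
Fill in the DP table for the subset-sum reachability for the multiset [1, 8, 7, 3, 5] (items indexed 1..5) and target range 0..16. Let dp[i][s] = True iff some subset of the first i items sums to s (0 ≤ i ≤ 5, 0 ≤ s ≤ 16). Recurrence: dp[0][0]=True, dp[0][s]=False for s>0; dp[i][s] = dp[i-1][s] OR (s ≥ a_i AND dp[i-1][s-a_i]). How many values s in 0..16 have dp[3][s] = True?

i\s   0   1   2   3   4   5   6   7   8   9  10  11  12  13  14  15  16
  0   T   F   F   F   F   F   F   F   F   F   F   F   F   F   F   F   F
  1   T   T   F   F   F   F   F   F   F   F   F   F   F   F   F   F   F
  2   T   T   F   F   F   F   F   F   T   T   F   F   F   F   F   F   F
  3   T   T   F   F   F   F   F   T   T   T   F   F   F   F   F   T   T
  4   T   T   F   T   T   F   F   T   T   T   T   T   T   F   F   T   T
  5   T   T   F   T   T   T   T   T   T   T   T   T   T   T   T   T   T

7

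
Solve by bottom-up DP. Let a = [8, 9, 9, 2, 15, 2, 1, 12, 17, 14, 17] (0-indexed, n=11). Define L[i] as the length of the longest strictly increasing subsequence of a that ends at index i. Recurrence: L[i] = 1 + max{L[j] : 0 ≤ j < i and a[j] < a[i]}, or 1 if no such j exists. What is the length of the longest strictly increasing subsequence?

   i    0    1    2    3    4    5    6    7    8    9   10
a[i]    8    9    9    2   15    2    1   12   17   14   17
L[i]    1    2    2    1    3    1    1    3    4    4    5

5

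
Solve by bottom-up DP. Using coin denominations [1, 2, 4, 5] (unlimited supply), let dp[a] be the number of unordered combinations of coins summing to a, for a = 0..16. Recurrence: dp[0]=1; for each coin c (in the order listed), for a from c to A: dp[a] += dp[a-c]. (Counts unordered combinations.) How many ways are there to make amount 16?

after  coin     0     1     2     3     4     5     6     7     8     9    10    11    12    13    14    15    16
          1     1     1     1     1     1     1     1     1     1     1     1     1     1     1     1     1     1
          2     1     1     2     2     3     3     4     4     5     5     6     6     7     7     8     8     9
          4     1     1     2     2     4     4     6     6     9     9    12    12    16    16    20    20    25
          5     1     1     2     2     4     5     7     8    11    13    17    19    24    27    33    37    44

44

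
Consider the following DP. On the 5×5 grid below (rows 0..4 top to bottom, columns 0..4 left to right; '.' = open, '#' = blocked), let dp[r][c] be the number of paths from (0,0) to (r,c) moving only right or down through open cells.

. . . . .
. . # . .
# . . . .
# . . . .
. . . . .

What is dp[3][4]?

12

r\c   0   1   2   3   4
  0   1   1   1   1   1
  1   1   2   0   1   2
  2   0   2   2   3   5
  3   0   2   4   7  12
  4   0   2   6  13  25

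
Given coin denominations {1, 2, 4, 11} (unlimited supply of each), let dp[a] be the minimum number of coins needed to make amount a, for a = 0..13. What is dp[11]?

1

 a  0  1  2  3  4  5  6  7  8  9 10 11 12 13
dp  0  1  1  2  1  2  2  3  2  3  3  1  2  2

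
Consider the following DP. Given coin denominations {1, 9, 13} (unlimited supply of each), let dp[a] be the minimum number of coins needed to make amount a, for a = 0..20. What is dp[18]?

2

 a  0  1  2  3  4  5  6  7  8  9 10 11 12 13 14 15 16 17 18 19 20
dp  0  1  2  3  4  5  6  7  8  1  2  3  4  1  2  3  4  5  2  3  4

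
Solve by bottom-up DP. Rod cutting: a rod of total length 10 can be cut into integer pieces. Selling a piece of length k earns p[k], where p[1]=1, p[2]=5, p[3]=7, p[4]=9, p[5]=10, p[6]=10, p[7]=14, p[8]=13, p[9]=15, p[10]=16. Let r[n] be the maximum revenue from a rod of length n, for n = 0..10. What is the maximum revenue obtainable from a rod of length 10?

   n    0    1    2    3    4    5    6    7    8    9   10
r[n]    0    1    5    7   10   12   15   17   20   22   25

25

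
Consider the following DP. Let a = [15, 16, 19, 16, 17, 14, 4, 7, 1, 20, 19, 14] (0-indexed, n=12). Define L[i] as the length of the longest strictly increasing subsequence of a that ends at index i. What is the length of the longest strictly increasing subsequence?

4

   i    0    1    2    3    4    5    6    7    8    9   10   11
a[i]   15   16   19   16   17   14    4    7    1   20   19   14
L[i]    1    2    3    2    3    1    1    2    1    4    4    3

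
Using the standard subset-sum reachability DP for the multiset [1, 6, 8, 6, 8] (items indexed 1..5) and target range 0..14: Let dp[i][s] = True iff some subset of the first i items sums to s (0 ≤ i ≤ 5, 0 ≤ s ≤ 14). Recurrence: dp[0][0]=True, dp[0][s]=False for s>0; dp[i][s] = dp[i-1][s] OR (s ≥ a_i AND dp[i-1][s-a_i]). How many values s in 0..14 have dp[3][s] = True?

7

i\s   0   1   2   3   4   5   6   7   8   9  10  11  12  13  14
  0   T   F   F   F   F   F   F   F   F   F   F   F   F   F   F
  1   T   T   F   F   F   F   F   F   F   F   F   F   F   F   F
  2   T   T   F   F   F   F   T   T   F   F   F   F   F   F   F
  3   T   T   F   F   F   F   T   T   T   T   F   F   F   F   T
  4   T   T   F   F   F   F   T   T   T   T   F   F   T   T   T
  5   T   T   F   F   F   F   T   T   T   T   F   F   T   T   T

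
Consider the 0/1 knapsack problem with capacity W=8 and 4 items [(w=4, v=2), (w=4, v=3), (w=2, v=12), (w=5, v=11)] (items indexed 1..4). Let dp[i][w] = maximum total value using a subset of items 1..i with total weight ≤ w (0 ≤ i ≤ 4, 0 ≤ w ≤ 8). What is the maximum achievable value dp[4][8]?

i\w   0   1   2   3   4   5   6   7   8
  0   0   0   0   0   0   0   0   0   0
  1   0   0   0   0   2   2   2   2   2
  2   0   0   0   0   3   3   3   3   5
  3   0   0  12  12  12  12  15  15  15
  4   0   0  12  12  12  12  15  23  23

23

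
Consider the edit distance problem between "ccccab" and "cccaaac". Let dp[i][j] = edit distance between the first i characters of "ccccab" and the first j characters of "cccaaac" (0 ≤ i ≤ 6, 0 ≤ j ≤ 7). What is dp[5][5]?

1

   ''  c  c  c  a  a  a  c
''  0  1  2  3  4  5  6  7
 c  1  0  1  2  3  4  5  6
 c  2  1  0  1  2  3  4  5
 c  3  2  1  0  1  2  3  4
 c  4  3  2  1  1  2  3  3
 a  5  4  3  2  1  1  2  3
 b  6  5  4  3  2  2  2  3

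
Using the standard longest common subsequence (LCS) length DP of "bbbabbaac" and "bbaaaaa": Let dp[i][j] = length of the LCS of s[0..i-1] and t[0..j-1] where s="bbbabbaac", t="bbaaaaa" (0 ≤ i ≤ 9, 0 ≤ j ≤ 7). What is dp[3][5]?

   ''  b  b  a  a  a  a  a
''  0  0  0  0  0  0  0  0
 b  0  1  1  1  1  1  1  1
 b  0  1  2  2  2  2  2  2
 b  0  1  2  2  2  2  2  2
 a  0  1  2  3  3  3  3  3
 b  0  1  2  3  3  3  3  3
 b  0  1  2  3  3  3  3  3
 a  0  1  2  3  4  4  4  4
 a  0  1  2  3  4  5  5  5
 c  0  1  2  3  4  5  5  5

2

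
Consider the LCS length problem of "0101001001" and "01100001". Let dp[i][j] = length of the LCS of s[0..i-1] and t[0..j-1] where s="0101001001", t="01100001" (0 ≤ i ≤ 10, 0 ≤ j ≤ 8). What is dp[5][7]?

4

   ''  0  1  1  0  0  0  0  1
''  0  0  0  0  0  0  0  0  0
 0  0  1  1  1  1  1  1  1  1
 1  0  1  2  2  2  2  2  2  2
 0  0  1  2  2  3  3  3  3  3
 1  0  1  2  3  3  3  3  3  4
 0  0  1  2  3  4  4  4  4  4
 0  0  1  2  3  4  5  5  5  5
 1  0  1  2  3  4  5  5  5  6
 0  0  1  2  3  4  5  6  6  6
 0  0  1  2  3  4  5  6  7  7
 1  0  1  2  3  4  5  6  7  8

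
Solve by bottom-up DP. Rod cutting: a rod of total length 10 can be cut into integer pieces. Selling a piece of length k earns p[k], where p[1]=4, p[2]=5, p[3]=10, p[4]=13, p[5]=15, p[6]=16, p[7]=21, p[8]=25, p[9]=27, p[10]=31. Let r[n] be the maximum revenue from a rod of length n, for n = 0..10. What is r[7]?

28

   n    0    1    2    3    4    5    6    7    8    9   10
r[n]    0    4    8   12   16   20   24   28   32   36   40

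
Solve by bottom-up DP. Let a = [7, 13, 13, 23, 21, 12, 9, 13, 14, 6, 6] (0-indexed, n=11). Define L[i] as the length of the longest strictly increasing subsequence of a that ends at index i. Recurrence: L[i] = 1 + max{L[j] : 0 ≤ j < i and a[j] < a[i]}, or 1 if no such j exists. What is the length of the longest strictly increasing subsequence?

4

   i    0    1    2    3    4    5    6    7    8    9   10
a[i]    7   13   13   23   21   12    9   13   14    6    6
L[i]    1    2    2    3    3    2    2    3    4    1    1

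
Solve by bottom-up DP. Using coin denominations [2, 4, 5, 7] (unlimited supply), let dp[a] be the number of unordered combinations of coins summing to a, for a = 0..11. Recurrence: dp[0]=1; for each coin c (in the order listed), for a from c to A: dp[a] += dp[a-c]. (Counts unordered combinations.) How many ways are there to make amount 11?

4

after  coin     0     1     2     3     4     5     6     7     8     9    10    11
          2     1     0     1     0     1     0     1     0     1     0     1     0
          4     1     0     1     0     2     0     2     0     3     0     3     0
          5     1     0     1     0     2     1     2     1     3     2     4     2
          7     1     0     1     0     2     1     2     2     3     3     4     4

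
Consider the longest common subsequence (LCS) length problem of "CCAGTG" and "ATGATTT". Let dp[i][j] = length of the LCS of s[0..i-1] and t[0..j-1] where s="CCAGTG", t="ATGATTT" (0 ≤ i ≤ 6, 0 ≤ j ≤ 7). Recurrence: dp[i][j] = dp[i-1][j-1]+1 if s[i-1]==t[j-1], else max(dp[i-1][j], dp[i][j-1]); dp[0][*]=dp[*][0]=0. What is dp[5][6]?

   ''  A  T  G  A  T  T  T
''  0  0  0  0  0  0  0  0
 C  0  0  0  0  0  0  0  0
 C  0  0  0  0  0  0  0  0
 A  0  1  1  1  1  1  1  1
 G  0  1  1  2  2  2  2  2
 T  0  1  2  2  2  3  3  3
 G  0  1  2  3  3  3  3  3

3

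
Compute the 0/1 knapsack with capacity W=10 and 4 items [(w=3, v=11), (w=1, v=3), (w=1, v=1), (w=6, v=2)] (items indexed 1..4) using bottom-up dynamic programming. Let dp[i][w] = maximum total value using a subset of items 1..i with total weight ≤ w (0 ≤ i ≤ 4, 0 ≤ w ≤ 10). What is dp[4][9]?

i\w   0   1   2   3   4   5   6   7   8   9  10
  0   0   0   0   0   0   0   0   0   0   0   0
  1   0   0   0  11  11  11  11  11  11  11  11
  2   0   3   3  11  14  14  14  14  14  14  14
  3   0   3   4  11  14  15  15  15  15  15  15
  4   0   3   4  11  14  15  15  15  15  15  16

15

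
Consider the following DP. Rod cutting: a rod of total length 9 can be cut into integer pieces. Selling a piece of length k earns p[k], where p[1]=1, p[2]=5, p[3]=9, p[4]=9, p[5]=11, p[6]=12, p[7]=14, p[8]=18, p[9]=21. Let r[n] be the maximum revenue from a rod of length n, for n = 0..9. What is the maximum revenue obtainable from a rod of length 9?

   n    0    1    2    3    4    5    6    7    8    9
r[n]    0    1    5    9   10   14   18   19   23   27

27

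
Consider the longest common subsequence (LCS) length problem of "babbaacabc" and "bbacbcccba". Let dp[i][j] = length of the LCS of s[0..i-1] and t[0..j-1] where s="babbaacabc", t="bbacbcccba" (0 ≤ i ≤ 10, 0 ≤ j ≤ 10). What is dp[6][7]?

   ''  b  b  a  c  b  c  c  c  b  a
''  0  0  0  0  0  0  0  0  0  0  0
 b  0  1  1  1  1  1  1  1  1  1  1
 a  0  1  1  2  2  2  2  2  2  2  2
 b  0  1  2  2  2  3  3  3  3  3  3
 b  0  1  2  2  2  3  3  3  3  4  4
 a  0  1  2  3  3  3  3  3  3  4  5
 a  0  1  2  3  3  3  3  3  3  4  5
 c  0  1  2  3  4  4  4  4  4  4  5
 a  0  1  2  3  4  4  4  4  4  4  5
 b  0  1  2  3  4  5  5  5  5  5  5
 c  0  1  2  3  4  5  6  6  6  6  6

3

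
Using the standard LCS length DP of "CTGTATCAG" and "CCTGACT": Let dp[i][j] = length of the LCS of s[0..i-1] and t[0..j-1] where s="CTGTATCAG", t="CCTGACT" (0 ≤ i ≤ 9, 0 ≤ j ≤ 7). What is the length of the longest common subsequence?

   ''  C  C  T  G  A  C  T
''  0  0  0  0  0  0  0  0
 C  0  1  1  1  1  1  1  1
 T  0  1  1  2  2  2  2  2
 G  0  1  1  2  3  3  3  3
 T  0  1  1  2  3  3  3  4
 A  0  1  1  2  3  4  4  4
 T  0  1  1  2  3  4  4  5
 C  0  1  2  2  3  4  5  5
 A  0  1  2  2  3  4  5  5
 G  0  1  2  2  3  4  5  5

5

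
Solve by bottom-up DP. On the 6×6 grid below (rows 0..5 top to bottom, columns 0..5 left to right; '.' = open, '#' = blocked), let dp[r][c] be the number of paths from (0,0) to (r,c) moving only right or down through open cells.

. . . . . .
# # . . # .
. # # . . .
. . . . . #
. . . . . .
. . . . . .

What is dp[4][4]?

r\c   0   1   2   3   4   5
  0   1   1   1   1   1   1
  1   0   0   1   2   0   1
  2   0   0   0   2   2   3
  3   0   0   0   2   4   0
  4   0   0   0   2   6   6
  5   0   0   0   2   8  14

6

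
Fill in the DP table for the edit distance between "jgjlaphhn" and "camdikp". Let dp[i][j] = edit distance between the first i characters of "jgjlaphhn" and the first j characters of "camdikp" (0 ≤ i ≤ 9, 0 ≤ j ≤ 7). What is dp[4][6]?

6

   ''  c  a  m  d  i  k  p
''  0  1  2  3  4  5  6  7
 j  1  1  2  3  4  5  6  7
 g  2  2  2  3  4  5  6  7
 j  3  3  3  3  4  5  6  7
 l  4  4  4  4  4  5  6  7
 a  5  5  4  5  5  5  6  7
 p  6  6  5  5  6  6  6  6
 h  7  7  6  6  6  7  7  7
 h  8  8  7  7  7  7  8  8
 n  9  9  8  8  8  8  8  9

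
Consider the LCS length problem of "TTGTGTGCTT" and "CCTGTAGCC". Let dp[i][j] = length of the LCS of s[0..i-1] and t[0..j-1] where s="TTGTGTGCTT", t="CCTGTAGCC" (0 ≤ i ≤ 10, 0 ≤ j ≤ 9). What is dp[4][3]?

   ''  C  C  T  G  T  A  G  C  C
''  0  0  0  0  0  0  0  0  0  0
 T  0  0  0  1  1  1  1  1  1  1
 T  0  0  0  1  1  2  2  2  2  2
 G  0  0  0  1  2  2  2  3  3  3
 T  0  0  0  1  2  3  3  3  3  3
 G  0  0  0  1  2  3  3  4  4  4
 T  0  0  0  1  2  3  3  4  4  4
 G  0  0  0  1  2  3  3  4  4  4
 C  0  1  1  1  2  3  3  4  5  5
 T  0  1  1  2  2  3  3  4  5  5
 T  0  1  1  2  2  3  3  4  5  5

1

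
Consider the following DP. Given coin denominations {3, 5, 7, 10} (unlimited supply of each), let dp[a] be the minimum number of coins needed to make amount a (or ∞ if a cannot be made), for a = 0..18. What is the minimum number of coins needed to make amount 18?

 a  0  1  2  3  4  5  6  7  8  9 10 11 12 13 14 15 16 17 18
dp  0  -  -  1  -  1  2  1  2  3  1  3  2  2  2  2  3  2  3
(- denotes ∞ / unreachable)

3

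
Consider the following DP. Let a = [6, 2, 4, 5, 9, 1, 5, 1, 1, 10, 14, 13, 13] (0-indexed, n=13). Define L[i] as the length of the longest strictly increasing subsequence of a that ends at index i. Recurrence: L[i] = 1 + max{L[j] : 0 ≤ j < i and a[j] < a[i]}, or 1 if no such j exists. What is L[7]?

   i    0    1    2    3    4    5    6    7    8    9   10   11   12
a[i]    6    2    4    5    9    1    5    1    1   10   14   13   13
L[i]    1    1    2    3    4    1    3    1    1    5    6    6    6

1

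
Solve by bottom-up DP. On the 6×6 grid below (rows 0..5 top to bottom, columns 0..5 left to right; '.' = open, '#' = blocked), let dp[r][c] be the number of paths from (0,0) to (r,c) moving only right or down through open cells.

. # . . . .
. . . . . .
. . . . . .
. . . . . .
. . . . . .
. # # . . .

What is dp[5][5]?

r\c   0   1   2   3   4   5
  0   1   0   0   0   0   0
  1   1   1   1   1   1   1
  2   1   2   3   4   5   6
  3   1   3   6  10  15  21
  4   1   4  10  20  35  56
  5   1   0   0  20  55 111

111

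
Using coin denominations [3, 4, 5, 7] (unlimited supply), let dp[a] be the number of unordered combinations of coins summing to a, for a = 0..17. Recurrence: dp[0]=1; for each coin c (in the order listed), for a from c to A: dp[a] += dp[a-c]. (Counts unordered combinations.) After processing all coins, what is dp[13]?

after  coin     0     1     2     3     4     5     6     7     8     9    10    11    12    13    14    15    16    17
          3     1     0     0     1     0     0     1     0     0     1     0     0     1     0     0     1     0     0
          4     1     0     0     1     1     0     1     1     1     1     1     1     2     1     1     2     2     1
          5     1     0     0     1     1     1     1     1     2     2     2     2     3     3     3     4     4     4
          7     1     0     0     1     1     1     1     2     2     2     3     3     4     4     5     6     6     7

4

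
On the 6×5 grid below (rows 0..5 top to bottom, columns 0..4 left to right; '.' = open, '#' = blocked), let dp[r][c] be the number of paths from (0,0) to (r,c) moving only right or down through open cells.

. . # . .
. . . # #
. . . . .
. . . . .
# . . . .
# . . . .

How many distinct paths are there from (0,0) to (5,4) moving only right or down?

90

r\c   0   1   2   3   4
  0   1   1   0   0   0
  1   1   2   2   0   0
  2   1   3   5   5   5
  3   1   4   9  14  19
  4   0   4  13  27  46
  5   0   4  17  44  90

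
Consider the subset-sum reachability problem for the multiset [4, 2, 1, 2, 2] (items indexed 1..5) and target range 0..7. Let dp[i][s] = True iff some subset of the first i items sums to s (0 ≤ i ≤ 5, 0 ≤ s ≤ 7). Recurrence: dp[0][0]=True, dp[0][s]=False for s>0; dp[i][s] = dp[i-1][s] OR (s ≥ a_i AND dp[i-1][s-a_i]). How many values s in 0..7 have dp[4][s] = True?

8

i\s   0   1   2   3   4   5   6   7
  0   T   F   F   F   F   F   F   F
  1   T   F   F   F   T   F   F   F
  2   T   F   T   F   T   F   T   F
  3   T   T   T   T   T   T   T   T
  4   T   T   T   T   T   T   T   T
  5   T   T   T   T   T   T   T   T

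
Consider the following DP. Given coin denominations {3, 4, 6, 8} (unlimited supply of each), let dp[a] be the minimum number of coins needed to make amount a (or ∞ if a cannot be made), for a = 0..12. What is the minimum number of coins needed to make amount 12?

2

 a  0  1  2  3  4  5  6  7  8  9 10 11 12
dp  0  -  -  1  1  -  1  2  1  2  2  2  2
(- denotes ∞ / unreachable)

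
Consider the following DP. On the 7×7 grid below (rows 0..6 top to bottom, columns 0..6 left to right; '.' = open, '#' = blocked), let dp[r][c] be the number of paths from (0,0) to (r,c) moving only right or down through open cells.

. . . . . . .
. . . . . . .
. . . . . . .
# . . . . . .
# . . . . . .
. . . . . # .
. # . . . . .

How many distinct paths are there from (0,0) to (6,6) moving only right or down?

375

r\c   0   1   2   3   4   5   6
  0   1   1   1   1   1   1   1
  1   1   2   3   4   5   6   7
  2   1   3   6  10  15  21  28
  3   0   3   9  19  34  55  83
  4   0   3  12  31  65 120 203
  5   0   3  15  46 111   0 203
  6   0   0  15  61 172 172 375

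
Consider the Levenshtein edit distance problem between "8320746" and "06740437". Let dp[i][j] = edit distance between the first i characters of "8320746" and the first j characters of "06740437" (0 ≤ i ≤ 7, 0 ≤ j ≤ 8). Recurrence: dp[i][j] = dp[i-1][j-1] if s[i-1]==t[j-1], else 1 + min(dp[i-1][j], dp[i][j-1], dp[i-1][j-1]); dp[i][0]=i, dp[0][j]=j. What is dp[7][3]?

   ''  0  6  7  4  0  4  3  7
''  0  1  2  3  4  5  6  7  8
 8  1  1  2  3  4  5  6  7  8
 3  2  2  2  3  4  5  6  6  7
 2  3  3  3  3  4  5  6  7  7
 0  4  3  4  4  4  4  5  6  7
 7  5  4  4  4  5  5  5  6  6
 4  6  5  5  5  4  5  5  6  7
 6  7  6  5  6  5  5  6  6  7

6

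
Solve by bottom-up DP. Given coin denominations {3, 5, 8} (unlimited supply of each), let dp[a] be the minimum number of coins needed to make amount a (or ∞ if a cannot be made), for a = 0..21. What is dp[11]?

2

 a  0  1  2  3  4  5  6  7  8  9 10 11 12 13 14 15 16 17 18 19 20 21
dp  0  -  -  1  -  1  2  -  1  3  2  2  4  2  3  3  2  4  3  3  4  3
(- denotes ∞ / unreachable)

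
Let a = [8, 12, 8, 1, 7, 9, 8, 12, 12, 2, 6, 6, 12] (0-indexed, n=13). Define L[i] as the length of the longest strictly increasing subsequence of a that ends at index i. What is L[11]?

   i    0    1    2    3    4    5    6    7    8    9   10   11   12
a[i]    8   12    8    1    7    9    8   12   12    2    6    6   12
L[i]    1    2    1    1    2    3    3    4    4    2    3    3    4

3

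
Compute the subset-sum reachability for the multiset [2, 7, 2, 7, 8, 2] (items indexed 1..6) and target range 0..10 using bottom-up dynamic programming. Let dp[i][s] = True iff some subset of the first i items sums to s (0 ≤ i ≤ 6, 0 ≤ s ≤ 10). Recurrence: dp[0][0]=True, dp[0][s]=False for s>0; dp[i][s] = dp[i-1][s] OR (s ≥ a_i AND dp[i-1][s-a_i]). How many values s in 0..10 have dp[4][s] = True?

i\s   0   1   2   3   4   5   6   7   8   9  10
  0   T   F   F   F   F   F   F   F   F   F   F
  1   T   F   T   F   F   F   F   F   F   F   F
  2   T   F   T   F   F   F   F   T   F   T   F
  3   T   F   T   F   T   F   F   T   F   T   F
  4   T   F   T   F   T   F   F   T   F   T   F
  5   T   F   T   F   T   F   F   T   T   T   T
  6   T   F   T   F   T   F   T   T   T   T   T

5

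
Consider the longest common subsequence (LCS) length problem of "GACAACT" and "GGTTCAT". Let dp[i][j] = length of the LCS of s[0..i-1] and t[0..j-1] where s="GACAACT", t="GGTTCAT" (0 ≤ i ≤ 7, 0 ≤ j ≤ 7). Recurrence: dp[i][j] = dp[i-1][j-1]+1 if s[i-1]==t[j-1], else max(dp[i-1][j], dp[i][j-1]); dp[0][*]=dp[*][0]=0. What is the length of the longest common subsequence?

4

   ''  G  G  T  T  C  A  T
''  0  0  0  0  0  0  0  0
 G  0  1  1  1  1  1  1  1
 A  0  1  1  1  1  1  2  2
 C  0  1  1  1  1  2  2  2
 A  0  1  1  1  1  2  3  3
 A  0  1  1  1  1  2  3  3
 C  0  1  1  1  1  2  3  3
 T  0  1  1  2  2  2  3  4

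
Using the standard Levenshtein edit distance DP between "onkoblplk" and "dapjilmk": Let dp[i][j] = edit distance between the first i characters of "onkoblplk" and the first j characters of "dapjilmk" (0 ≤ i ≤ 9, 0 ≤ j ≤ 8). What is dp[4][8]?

   ''  d  a  p  j  i  l  m  k
''  0  1  2  3  4  5  6  7  8
 o  1  1  2  3  4  5  6  7  8
 n  2  2  2  3  4  5  6  7  8
 k  3  3  3  3  4  5  6  7  7
 o  4  4  4  4  4  5  6  7  8
 b  5  5  5  5  5  5  6  7  8
 l  6  6  6  6  6  6  5  6  7
 p  7  7  7  6  7  7  6  6  7
 l  8  8  8  7  7  8  7  7  7
 k  9  9  9  8  8  8  8  8  7

8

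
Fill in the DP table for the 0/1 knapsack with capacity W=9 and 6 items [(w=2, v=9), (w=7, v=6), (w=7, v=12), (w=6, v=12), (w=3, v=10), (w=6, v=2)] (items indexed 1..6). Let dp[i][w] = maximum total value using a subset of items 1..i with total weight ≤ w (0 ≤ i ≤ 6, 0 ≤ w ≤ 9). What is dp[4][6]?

i\w   0   1   2   3   4   5   6   7   8   9
  0   0   0   0   0   0   0   0   0   0   0
  1   0   0   9   9   9   9   9   9   9   9
  2   0   0   9   9   9   9   9   9   9  15
  3   0   0   9   9   9   9   9  12  12  21
  4   0   0   9   9   9   9  12  12  21  21
  5   0   0   9  10  10  19  19  19  21  22
  6   0   0   9  10  10  19  19  19  21  22

12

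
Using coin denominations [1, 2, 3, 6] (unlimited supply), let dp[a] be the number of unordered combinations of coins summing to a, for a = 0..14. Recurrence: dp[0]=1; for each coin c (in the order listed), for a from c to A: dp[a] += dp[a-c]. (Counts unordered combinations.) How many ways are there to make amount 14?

36

after  coin     0     1     2     3     4     5     6     7     8     9    10    11    12    13    14
          1     1     1     1     1     1     1     1     1     1     1     1     1     1     1     1
          2     1     1     2     2     3     3     4     4     5     5     6     6     7     7     8
          3     1     1     2     3     4     5     7     8    10    12    14    16    19    21    24
          6     1     1     2     3     4     5     8     9    12    15    18    21    27    30    36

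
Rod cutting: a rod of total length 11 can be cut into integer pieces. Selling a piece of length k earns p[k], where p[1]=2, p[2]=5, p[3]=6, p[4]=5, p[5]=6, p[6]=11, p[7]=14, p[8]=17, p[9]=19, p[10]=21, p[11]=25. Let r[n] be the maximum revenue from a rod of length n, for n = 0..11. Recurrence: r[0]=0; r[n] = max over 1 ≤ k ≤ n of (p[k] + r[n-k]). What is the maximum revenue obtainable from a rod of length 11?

   n    0    1    2    3    4    5    6    7    8    9   10   11
r[n]    0    2    5    7   10   12   15   17   20   22   25   27

27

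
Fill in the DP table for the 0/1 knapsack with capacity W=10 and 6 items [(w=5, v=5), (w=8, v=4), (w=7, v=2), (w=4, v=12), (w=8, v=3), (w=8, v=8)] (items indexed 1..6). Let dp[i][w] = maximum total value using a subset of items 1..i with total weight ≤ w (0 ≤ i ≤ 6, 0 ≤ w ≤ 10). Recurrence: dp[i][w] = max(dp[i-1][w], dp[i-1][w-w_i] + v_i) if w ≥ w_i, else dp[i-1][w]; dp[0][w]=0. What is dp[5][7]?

i\w   0   1   2   3   4   5   6   7   8   9  10
  0   0   0   0   0   0   0   0   0   0   0   0
  1   0   0   0   0   0   5   5   5   5   5   5
  2   0   0   0   0   0   5   5   5   5   5   5
  3   0   0   0   0   0   5   5   5   5   5   5
  4   0   0   0   0  12  12  12  12  12  17  17
  5   0   0   0   0  12  12  12  12  12  17  17
  6   0   0   0   0  12  12  12  12  12  17  17

12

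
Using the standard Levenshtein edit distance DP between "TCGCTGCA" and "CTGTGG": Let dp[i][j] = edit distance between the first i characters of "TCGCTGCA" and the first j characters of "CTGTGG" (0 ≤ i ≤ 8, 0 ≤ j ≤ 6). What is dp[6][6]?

4

   ''  C  T  G  T  G  G
''  0  1  2  3  4  5  6
 T  1  1  1  2  3  4  5
 C  2  1  2  2  3  4  5
 G  3  2  2  2  3  3  4
 C  4  3  3  3  3  4  4
 T  5  4  3  4  3  4  5
 G  6  5  4  3  4  3  4
 C  7  6  5  4  4  4  4
 A  8  7  6  5  5  5  5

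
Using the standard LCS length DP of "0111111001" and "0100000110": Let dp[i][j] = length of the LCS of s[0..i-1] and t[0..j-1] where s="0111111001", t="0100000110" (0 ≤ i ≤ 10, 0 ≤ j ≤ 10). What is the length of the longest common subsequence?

5

   ''  0  1  0  0  0  0  0  1  1  0
''  0  0  0  0  0  0  0  0  0  0  0
 0  0  1  1  1  1  1  1  1  1  1  1
 1  0  1  2  2  2  2  2  2  2  2  2
 1  0  1  2  2  2  2  2  2  3  3  3
 1  0  1  2  2  2  2  2  2  3  4  4
 1  0  1  2  2  2  2  2  2  3  4  4
 1  0  1  2  2  2  2  2  2  3  4  4
 1  0  1  2  2  2  2  2  2  3  4  4
 0  0  1  2  3  3  3  3  3  3  4  5
 0  0  1  2  3  4  4  4  4  4  4  5
 1  0  1  2  3  4  4  4  4  5  5  5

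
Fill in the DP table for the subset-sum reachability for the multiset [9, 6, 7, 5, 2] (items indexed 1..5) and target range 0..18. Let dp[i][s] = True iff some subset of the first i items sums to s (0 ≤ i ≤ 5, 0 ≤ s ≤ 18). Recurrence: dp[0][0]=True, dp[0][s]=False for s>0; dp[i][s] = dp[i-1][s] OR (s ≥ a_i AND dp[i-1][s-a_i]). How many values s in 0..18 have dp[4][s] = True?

12

i\s   0   1   2   3   4   5   6   7   8   9  10  11  12  13  14  15  16  17  18
  0   T   F   F   F   F   F   F   F   F   F   F   F   F   F   F   F   F   F   F
  1   T   F   F   F   F   F   F   F   F   T   F   F   F   F   F   F   F   F   F
  2   T   F   F   F   F   F   T   F   F   T   F   F   F   F   F   T   F   F   F
  3   T   F   F   F   F   F   T   T   F   T   F   F   F   T   F   T   T   F   F
  4   T   F   F   F   F   T   T   T   F   T   F   T   T   T   T   T   T   F   T
  5   T   F   T   F   F   T   T   T   T   T   F   T   T   T   T   T   T   T   T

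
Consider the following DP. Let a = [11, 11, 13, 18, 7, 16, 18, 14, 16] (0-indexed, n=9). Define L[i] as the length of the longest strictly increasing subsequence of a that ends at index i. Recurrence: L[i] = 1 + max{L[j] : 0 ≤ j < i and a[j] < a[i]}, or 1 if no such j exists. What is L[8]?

   i    0    1    2    3    4    5    6    7    8
a[i]   11   11   13   18    7   16   18   14   16
L[i]    1    1    2    3    1    3    4    3    4

4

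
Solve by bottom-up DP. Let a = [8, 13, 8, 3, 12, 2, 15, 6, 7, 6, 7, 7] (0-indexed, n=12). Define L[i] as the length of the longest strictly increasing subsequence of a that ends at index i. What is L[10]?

   i    0    1    2    3    4    5    6    7    8    9   10   11
a[i]    8   13    8    3   12    2   15    6    7    6    7    7
L[i]    1    2    1    1    2    1    3    2    3    2    3    3

3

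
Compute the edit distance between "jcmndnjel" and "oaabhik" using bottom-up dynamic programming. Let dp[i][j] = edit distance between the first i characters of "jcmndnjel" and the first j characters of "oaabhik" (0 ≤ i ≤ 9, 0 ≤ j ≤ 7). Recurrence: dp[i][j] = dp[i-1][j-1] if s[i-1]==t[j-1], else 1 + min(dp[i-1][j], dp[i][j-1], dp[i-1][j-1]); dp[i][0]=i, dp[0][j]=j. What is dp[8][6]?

   ''  o  a  a  b  h  i  k
''  0  1  2  3  4  5  6  7
 j  1  1  2  3  4  5  6  7
 c  2  2  2  3  4  5  6  7
 m  3  3  3  3  4  5  6  7
 n  4  4  4  4  4  5  6  7
 d  5  5  5  5  5  5  6  7
 n  6  6  6  6  6  6  6  7
 j  7  7  7  7  7  7  7  7
 e  8  8  8  8  8  8  8  8
 l  9  9  9  9  9  9  9  9

8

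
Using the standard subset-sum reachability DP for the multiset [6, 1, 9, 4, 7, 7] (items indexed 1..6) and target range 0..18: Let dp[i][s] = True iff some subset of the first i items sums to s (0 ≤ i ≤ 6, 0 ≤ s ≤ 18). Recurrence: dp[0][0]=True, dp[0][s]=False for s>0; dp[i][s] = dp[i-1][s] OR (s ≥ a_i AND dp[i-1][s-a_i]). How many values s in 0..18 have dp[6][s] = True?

i\s   0   1   2   3   4   5   6   7   8   9  10  11  12  13  14  15  16  17  18
  0   T   F   F   F   F   F   F   F   F   F   F   F   F   F   F   F   F   F   F
  1   T   F   F   F   F   F   T   F   F   F   F   F   F   F   F   F   F   F   F
  2   T   T   F   F   F   F   T   T   F   F   F   F   F   F   F   F   F   F   F
  3   T   T   F   F   F   F   T   T   F   T   T   F   F   F   F   T   T   F   F
  4   T   T   F   F   T   T   T   T   F   T   T   T   F   T   T   T   T   F   F
  5   T   T   F   F   T   T   T   T   T   T   T   T   T   T   T   T   T   T   T
  6   T   T   F   F   T   T   T   T   T   T   T   T   T   T   T   T   T   T   T

17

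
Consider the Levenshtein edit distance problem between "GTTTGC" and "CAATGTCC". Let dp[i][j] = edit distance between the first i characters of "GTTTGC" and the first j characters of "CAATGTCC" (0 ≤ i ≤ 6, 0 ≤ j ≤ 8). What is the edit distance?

   ''  C  A  A  T  G  T  C  C
''  0  1  2  3  4  5  6  7  8
 G  1  1  2  3  4  4  5  6  7
 T  2  2  2  3  3  4  4  5  6
 T  3  3  3  3  3  4  4  5  6
 T  4  4  4  4  3  4  4  5  6
 G  5  5  5  5  4  3  4  5  6
 C  6  5  6  6  5  4  4  4  5

5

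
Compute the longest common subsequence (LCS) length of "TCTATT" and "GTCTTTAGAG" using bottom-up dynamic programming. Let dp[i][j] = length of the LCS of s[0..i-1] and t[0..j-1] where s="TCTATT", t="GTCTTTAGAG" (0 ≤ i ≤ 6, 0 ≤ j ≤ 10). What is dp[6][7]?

   ''  G  T  C  T  T  T  A  G  A  G
''  0  0  0  0  0  0  0  0  0  0  0
 T  0  0  1  1  1  1  1  1  1  1  1
 C  0  0  1  2  2  2  2  2  2  2  2
 T  0  0  1  2  3  3  3  3  3  3  3
 A  0  0  1  2  3  3  3  4  4  4  4
 T  0  0  1  2  3  4  4  4  4  4  4
 T  0  0  1  2  3  4  5  5  5  5  5

5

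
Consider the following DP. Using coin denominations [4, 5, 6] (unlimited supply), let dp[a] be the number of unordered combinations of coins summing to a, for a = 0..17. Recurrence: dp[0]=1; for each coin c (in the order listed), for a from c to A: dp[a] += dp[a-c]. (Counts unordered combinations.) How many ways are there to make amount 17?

2

after  coin     0     1     2     3     4     5     6     7     8     9    10    11    12    13    14    15    16    17
          4     1     0     0     0     1     0     0     0     1     0     0     0     1     0     0     0     1     0
          5     1     0     0     0     1     1     0     0     1     1     1     0     1     1     1     1     1     1
          6     1     0     0     0     1     1     1     0     1     1     2     1     2     1     2     2     3     2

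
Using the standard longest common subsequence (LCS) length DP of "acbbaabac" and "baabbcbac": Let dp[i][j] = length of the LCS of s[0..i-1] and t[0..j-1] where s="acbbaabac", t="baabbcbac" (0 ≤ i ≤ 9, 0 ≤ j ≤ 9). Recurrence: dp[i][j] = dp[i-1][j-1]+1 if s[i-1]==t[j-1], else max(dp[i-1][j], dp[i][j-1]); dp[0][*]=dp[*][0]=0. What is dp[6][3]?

3

   ''  b  a  a  b  b  c  b  a  c
''  0  0  0  0  0  0  0  0  0  0
 a  0  0  1  1  1  1  1  1  1  1
 c  0  0  1  1  1  1  2  2  2  2
 b  0  1  1  1  2  2  2  3  3  3
 b  0  1  1  1  2  3  3  3  3  3
 a  0  1  2  2  2  3  3  3  4  4
 a  0  1  2  3  3  3  3  3  4  4
 b  0  1  2  3  4  4  4  4  4  4
 a  0  1  2  3  4  4  4  4  5  5
 c  0  1  2  3  4  4  5  5  5  6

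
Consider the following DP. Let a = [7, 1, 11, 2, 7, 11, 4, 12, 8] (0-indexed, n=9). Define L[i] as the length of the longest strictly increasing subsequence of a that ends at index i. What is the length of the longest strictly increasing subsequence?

   i    0    1    2    3    4    5    6    7    8
a[i]    7    1   11    2    7   11    4   12    8
L[i]    1    1    2    2    3    4    3    5    4

5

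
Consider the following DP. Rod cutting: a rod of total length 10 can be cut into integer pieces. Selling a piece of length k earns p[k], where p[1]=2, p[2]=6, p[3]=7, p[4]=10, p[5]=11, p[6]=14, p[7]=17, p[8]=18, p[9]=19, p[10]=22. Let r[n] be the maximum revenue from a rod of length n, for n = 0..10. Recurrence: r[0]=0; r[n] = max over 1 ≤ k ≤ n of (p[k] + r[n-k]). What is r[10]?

   n    0    1    2    3    4    5    6    7    8    9   10
r[n]    0    2    6    8   12   14   18   20   24   26   30

30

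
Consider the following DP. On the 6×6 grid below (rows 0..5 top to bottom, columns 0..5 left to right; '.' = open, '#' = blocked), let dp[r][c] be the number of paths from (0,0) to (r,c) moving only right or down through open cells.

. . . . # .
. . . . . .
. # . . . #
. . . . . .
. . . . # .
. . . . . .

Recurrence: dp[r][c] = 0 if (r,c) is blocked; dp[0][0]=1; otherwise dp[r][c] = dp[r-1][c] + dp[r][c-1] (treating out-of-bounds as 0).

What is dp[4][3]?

17

r\c   0   1   2   3   4   5
  0   1   1   1   1   0   0
  1   1   2   3   4   4   4
  2   1   0   3   7  11   0
  3   1   1   4  11  22  22
  4   1   2   6  17   0  22
  5   1   3   9  26  26  48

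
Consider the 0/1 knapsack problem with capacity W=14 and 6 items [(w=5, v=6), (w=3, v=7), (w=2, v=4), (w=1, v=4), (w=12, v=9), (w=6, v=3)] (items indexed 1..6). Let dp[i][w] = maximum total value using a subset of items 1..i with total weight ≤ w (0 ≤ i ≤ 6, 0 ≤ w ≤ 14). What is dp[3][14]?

i\w   0   1   2   3   4   5   6   7   8   9  10  11  12  13  14
  0   0   0   0   0   0   0   0   0   0   0   0   0   0   0   0
  1   0   0   0   0   0   6   6   6   6   6   6   6   6   6   6
  2   0   0   0   7   7   7   7   7  13  13  13  13  13  13  13
  3   0   0   4   7   7  11  11  11  13  13  17  17  17  17  17
  4   0   4   4   8  11  11  15  15  15  17  17  21  21  21  21
  5   0   4   4   8  11  11  15  15  15  17  17  21  21  21  21
  6   0   4   4   8  11  11  15  15  15  17  17  21  21  21  21

17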